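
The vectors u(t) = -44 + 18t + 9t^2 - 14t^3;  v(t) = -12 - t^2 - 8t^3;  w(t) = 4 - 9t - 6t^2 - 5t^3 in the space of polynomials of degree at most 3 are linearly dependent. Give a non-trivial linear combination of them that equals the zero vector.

u - 3v + 2w = 0

Write each element as a vector in ℝ⁴ using {1, t, …, t^3}.
Write the vectors as columns of a matrix and find a nonzero vector in its null space.
One solution (up to scaling) is (1, -3, 2).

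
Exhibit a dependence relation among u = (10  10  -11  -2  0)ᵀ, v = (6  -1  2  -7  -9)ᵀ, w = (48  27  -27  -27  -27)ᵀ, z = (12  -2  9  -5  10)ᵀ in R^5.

3u + 3v - w = 0

Row-reduce the matrix with u, v, w, z as columns; the null space gives the coefficients.
A generator of the null space is (3, 3, -1, 0).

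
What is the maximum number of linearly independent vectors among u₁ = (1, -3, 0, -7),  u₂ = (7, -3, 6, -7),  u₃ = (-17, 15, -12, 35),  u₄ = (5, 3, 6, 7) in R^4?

2

Form the matrix with u₁, u₂, u₃, u₄ as columns and reduce.
The echelon form has 2 nonzero rows, so the rank is 2.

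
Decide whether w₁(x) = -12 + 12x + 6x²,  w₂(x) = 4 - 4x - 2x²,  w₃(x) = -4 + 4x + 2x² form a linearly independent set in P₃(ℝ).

linearly dependent

Write each element as a coordinate vector in ℝ⁴ using {1, x, …, x³}.
Row-reduce the matrix whose columns are w₁, w₂, w₃.
The reduction yields 1 nonzero row, so the rank is 1.
Since rank 1 < 3, the set is linearly dependent.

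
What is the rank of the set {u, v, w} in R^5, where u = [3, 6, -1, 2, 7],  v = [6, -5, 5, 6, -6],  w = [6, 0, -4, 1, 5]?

rank 3

Form the matrix with u, v, w as columns and reduce.
There are 3 pivot columns, so rank = 3.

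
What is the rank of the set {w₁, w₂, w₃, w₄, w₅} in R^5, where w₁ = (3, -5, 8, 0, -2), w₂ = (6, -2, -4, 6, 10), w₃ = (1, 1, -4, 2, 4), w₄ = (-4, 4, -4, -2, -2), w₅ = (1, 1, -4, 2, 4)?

2

Apply Gaussian elimination to the matrix whose rows are w₁, w₂, w₃, w₄, w₅.
The echelon form has 2 nonzero rows, so the rank is 2.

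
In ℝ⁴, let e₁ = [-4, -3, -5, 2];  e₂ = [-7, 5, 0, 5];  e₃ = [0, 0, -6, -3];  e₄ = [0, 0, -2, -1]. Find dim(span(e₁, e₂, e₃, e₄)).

dim = 3

Form the matrix with e₁, e₂, e₃, e₄ as columns and reduce.
There are 3 pivot columns, so rank = 3.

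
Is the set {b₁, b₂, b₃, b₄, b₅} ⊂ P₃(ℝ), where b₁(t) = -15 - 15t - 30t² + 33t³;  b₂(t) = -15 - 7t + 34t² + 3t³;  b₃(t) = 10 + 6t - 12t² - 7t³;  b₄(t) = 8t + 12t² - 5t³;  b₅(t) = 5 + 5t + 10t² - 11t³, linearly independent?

Take coordinates with respect to the standard basis {1, t, …, t³}.
There are 5 vectors in a 4-dimensional space, so they cannot be linearly independent.

linearly dependent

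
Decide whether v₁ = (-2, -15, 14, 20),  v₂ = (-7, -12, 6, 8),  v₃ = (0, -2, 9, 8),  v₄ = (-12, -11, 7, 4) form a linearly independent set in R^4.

linearly dependent

Form the 4×4 matrix with these as columns; its determinant is 0.
A zero determinant means the columns are linearly dependent.
Indeed v₁ - 2v₂ - v₃ + v₄ = 0.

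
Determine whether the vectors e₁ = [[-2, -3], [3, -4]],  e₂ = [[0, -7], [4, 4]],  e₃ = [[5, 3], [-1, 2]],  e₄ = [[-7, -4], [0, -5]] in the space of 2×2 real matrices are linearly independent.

Take coordinates with respect to the standard basis {E₁₁, E₁₂, E₂₁, E₂₂}.
Row-reduce the matrix whose columns are e₁, e₂, e₃, e₄.
The reduction yields 4 nonzero rows, so the rank is 4.
Since rank = 4 (the number of vectors), the set is linearly independent.

linearly independent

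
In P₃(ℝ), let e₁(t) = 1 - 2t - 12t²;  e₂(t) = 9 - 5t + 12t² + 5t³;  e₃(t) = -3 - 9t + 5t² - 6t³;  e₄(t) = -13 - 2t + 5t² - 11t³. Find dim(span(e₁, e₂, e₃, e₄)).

Represent each element by its coordinate vector in ℝ⁴.
Form the matrix with e₁, e₂, e₃, e₄ as columns and reduce.
The echelon form has 3 nonzero rows, so the rank is 3.

dim = 3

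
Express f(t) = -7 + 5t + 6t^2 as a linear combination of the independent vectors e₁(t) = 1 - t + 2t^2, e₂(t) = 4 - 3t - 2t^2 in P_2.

Take coordinate vectors relative to {1, t, t^2}.
Since e₁, e₂ are independent, the coefficients expressing f are uniquely determined by a linear system.
Back-substitution yields (α₁, α₂) = (1, -2).

f = e₁ - 2e₂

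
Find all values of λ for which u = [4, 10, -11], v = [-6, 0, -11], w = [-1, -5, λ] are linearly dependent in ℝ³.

The vectors are dependent exactly when the determinant of the matrix with rows u, v, w vanishes.
Cofactor expansion gives det = 60*λ - 440.
This vanishes exactly when λ = 22/3.

λ = 22/3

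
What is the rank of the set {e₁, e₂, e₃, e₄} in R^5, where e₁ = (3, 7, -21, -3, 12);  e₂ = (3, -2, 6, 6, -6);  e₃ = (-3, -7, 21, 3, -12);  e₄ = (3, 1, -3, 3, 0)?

2

Put the 5×4 matrix [e₁|e₂|e₃|e₄] into echelon form.
Exactly 2 pivots survive; hence the rank is 2.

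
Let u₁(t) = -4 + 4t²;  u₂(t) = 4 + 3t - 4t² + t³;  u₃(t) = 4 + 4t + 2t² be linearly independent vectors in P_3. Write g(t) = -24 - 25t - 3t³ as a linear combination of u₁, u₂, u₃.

Work in coordinates with respect to the standard basis {1, t, …, t³}.
Solve the system with u₁, u₂, u₃ as columns and g as the right-hand side.
The system has the unique solution (c₁, c₂, c₃) = (-1, -3, -4).

g = -u₁ - 3u₂ - 4u₃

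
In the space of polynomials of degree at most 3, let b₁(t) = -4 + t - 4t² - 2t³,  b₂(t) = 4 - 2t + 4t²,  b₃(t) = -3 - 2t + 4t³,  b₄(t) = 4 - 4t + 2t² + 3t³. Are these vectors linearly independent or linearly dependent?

Write each element as a coordinate vector in ℝ⁴ using {1, t, …, t³}.
Row-reduce the matrix whose columns are b₁, b₂, b₃, b₄.
The reduction yields 4 nonzero rows, so the rank is 4.
Since rank = 4 (the number of vectors), the set is linearly independent.

linearly independent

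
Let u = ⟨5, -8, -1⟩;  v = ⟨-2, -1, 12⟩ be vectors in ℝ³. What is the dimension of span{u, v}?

2

Form the matrix with u, v as columns and reduce.
The echelon form has 2 nonzero rows, so the rank is 2.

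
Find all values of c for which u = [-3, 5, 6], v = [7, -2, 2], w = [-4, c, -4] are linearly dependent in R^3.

c = -7/12

Place the vectors as rows of a 3×3 matrix; dependence ⇔ determinant zero.
Cofactor expansion gives det = 48*c + 28.
Solving 48*c + 28 = 0 yields c = -7/12.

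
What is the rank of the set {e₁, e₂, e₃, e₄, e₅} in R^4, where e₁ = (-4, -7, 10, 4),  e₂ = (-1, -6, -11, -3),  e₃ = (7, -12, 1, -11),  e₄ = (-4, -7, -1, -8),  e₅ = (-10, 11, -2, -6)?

rank 4

Apply Gaussian elimination to the matrix whose rows are e₁, e₂, e₃, e₄, e₅.
The echelon form has 4 nonzero rows, so the rank is 4.
(With 5 elements in a 4-dimensional space the rank is at most 4.)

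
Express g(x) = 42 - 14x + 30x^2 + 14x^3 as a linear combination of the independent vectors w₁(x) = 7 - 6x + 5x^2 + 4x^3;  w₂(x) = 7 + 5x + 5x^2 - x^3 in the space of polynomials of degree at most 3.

g = 4w₁ + 2w₂

Take coordinate vectors relative to {1, x, …, x^3}.
Since w₁, w₂ are independent, the coefficients expressing g are uniquely determined by a linear system.
Row-reducing the augmented matrix gives the unique coefficients (a₁, a₂) = (4, 2).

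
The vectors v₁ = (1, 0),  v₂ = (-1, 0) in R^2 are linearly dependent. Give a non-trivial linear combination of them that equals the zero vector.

v₁ + v₂ = 0

Write the vectors as columns of a matrix and find a nonzero vector in its null space.
The free variable yields coefficients (1, 1) (any nonzero multiple also works).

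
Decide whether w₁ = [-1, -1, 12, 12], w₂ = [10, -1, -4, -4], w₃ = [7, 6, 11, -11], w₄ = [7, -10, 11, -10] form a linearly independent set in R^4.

Row-reduce the matrix whose columns are w₁, w₂, w₃, w₄.
The reduction yields 4 nonzero rows, so the rank is 4.
Since rank = 4 (the number of vectors), the set is linearly independent.

linearly independent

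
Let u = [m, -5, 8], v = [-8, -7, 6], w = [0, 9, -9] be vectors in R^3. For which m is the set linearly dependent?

m = 24

Place the vectors as rows of a 3×3 matrix; dependence ⇔ determinant zero.
Cofactor expansion gives det = 9*m - 216.
Solving 9*m - 216 = 0 yields m = 24.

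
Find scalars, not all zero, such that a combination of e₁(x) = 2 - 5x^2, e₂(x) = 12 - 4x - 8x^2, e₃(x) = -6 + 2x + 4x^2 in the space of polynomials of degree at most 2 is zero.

Pass to coordinate vectors relative to the basis {1, x, x^2}.
Write the vectors as columns of a matrix and find a nonzero vector in its null space.
A generator of the null space is (0, 1, 2).

e₂ + 2e₃ = 0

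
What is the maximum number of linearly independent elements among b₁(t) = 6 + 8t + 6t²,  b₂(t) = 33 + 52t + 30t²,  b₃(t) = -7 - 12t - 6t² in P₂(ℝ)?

2

Pass to coordinate vectors with respect to the basis {1, t, t²}.
Row-reduce the 3×3 matrix with these as rows.
Reduction leaves 2 leading entries, giving rank 2.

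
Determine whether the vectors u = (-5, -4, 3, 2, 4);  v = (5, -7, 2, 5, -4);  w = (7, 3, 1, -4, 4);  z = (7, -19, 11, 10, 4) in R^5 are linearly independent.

linearly dependent

Row-reduce the matrix whose columns are u, v, w, z.
The reduction yields 3 nonzero rows, so the rank is 3.
Since rank 3 < 4, the set is linearly dependent.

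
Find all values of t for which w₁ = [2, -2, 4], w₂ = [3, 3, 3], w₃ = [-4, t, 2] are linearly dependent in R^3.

Place the vectors as rows of a 3×3 matrix; dependence ⇔ determinant zero.
The determinant works out to 6*t + 96.
This vanishes exactly when t = -16.

t = -16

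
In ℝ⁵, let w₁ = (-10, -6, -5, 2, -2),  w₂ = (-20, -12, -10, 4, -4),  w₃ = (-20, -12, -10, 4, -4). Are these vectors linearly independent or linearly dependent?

linearly dependent

Place the vectors as rows of a 3×5 matrix and reduce to echelon form.
The reduction yields 1 nonzero row, so the rank is 1.
Since rank 1 < 3, the set is linearly dependent.
Indeed 2w₁ - w₂ = 0.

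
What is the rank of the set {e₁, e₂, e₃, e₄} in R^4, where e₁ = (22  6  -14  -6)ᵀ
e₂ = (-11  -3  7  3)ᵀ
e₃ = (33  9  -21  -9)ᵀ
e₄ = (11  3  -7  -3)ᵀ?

rank 1

Apply Gaussian elimination to the matrix whose rows are e₁, e₂, e₃, e₄.
The echelon form has 1 nonzero row, so the rank is 1.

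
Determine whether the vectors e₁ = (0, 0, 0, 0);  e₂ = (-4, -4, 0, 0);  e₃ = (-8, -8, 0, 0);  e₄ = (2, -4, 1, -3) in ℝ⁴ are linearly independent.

One of the vectors is the zero vector, so the set is linearly dependent.

linearly dependent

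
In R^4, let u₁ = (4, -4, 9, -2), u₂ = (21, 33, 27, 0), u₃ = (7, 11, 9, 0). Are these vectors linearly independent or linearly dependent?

One vector is a scalar multiple of another, so the set is dependent.

linearly dependent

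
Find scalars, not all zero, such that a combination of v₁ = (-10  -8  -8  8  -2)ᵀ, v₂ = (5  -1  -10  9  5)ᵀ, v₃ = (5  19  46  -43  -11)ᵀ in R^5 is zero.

Set up α₁v₁ + … + α₃v₃ = 0 and solve the homogeneous system.
One solution (up to scaling) is (2, 3, 1).

2v₁ + 3v₂ + v₃ = 0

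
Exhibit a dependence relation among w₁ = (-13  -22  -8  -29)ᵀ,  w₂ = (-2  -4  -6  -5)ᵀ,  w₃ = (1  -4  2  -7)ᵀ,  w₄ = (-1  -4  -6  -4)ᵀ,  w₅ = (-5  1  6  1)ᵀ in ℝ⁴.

w₁ - w₂ - 2w₃ - 3w₄ - 2w₅ = 0

Row-reduce the matrix with w₁, w₂, w₃, w₄, w₅ as columns; the null space gives the coefficients.
A generator of the null space is (1, -1, -2, -3, -2).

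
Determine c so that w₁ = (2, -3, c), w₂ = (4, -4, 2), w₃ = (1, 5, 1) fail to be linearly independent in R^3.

c = 11/12

The vectors are dependent exactly when the determinant of the matrix with rows w₁, w₂, w₃ vanishes.
The determinant works out to 24*c - 22.
Setting this to zero gives c = 11/12.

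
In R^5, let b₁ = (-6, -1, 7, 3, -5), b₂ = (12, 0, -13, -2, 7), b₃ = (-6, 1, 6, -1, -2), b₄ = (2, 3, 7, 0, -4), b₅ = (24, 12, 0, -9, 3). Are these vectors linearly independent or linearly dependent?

linearly dependent

Form the 5×5 matrix with these as columns; its determinant is 0.
A zero determinant means the columns are linearly dependent.
Indeed b₁ + b₂ + b₃ = 0.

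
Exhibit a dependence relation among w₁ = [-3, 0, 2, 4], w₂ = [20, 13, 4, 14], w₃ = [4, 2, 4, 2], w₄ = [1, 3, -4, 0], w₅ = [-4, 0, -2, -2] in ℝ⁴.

Write the vectors as columns of a matrix and find a nonzero vector in its null space.
One solution (up to scaling) is (1, -1, 2, 3, -3).

w₁ - w₂ + 2w₃ + 3w₄ - 3w₅ = 0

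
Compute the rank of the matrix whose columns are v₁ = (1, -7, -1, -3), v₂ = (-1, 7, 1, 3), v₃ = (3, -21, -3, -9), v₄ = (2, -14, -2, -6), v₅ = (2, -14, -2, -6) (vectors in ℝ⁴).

Put the 4×5 matrix [v₁|v₂|v₃|v₄|v₅] into echelon form.
Exactly 1 pivot survives; hence the rank is 1.
(With 5 elements in a 4-dimensional space the rank is at most 4.)

rank 1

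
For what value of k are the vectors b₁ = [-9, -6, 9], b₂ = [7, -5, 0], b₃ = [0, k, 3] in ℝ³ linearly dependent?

Place the vectors as rows of a 3×3 matrix; dependence ⇔ determinant zero.
Expanding, det = 63*k + 261.
Setting this to zero gives k = -29/7.

k = -29/7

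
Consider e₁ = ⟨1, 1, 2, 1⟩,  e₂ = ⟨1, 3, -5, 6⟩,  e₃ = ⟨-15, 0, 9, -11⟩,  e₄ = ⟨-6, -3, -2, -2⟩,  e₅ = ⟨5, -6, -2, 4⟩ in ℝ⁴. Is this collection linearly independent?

linearly dependent

There are 5 vectors in a 4-dimensional space, so they cannot be linearly independent.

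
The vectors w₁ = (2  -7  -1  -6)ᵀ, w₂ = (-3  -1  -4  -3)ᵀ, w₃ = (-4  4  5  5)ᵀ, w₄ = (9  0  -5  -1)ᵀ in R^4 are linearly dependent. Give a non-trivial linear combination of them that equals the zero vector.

w₁ + w₂ + 2w₃ + w₄ = 0

Solve the homogeneous system with w₁, w₂, w₃, w₄ as columns by row-reducing the coefficient matrix.
The free variable yields coefficients (1, 1, 2, 1) (any nonzero multiple also works).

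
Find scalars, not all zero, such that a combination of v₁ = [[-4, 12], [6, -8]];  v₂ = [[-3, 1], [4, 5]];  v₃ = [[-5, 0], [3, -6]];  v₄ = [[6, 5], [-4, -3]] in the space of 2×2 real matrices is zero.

v₁ - 2v₂ - 2v₃ - 2v₄ = 0

Write each element as a vector in ℝ⁴ using {E₁₁, E₁₂, E₂₁, E₂₂}.
Solve the homogeneous system with v₁, v₂, v₃, v₄ as columns by row-reducing the coefficient matrix.
The free variable yields coefficients (1, -2, -2, -2) (any nonzero multiple also works).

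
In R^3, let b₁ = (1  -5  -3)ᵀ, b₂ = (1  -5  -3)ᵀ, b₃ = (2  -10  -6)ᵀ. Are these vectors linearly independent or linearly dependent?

linearly dependent

Form the 3×3 matrix with these as columns; its determinant is 0.
A zero determinant means the columns are linearly dependent.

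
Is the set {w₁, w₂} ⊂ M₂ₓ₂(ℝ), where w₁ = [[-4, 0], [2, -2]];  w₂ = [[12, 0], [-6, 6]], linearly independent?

Take coordinates with respect to the standard basis {E₁₁, E₁₂, E₂₁, E₂₂}.
Place the vectors as rows of a 2×4 matrix and reduce to echelon form.
The reduction yields 1 nonzero row, so the rank is 1.
Since rank 1 < 2, the set is linearly dependent.
Indeed 3w₁ + w₂ = 0.

linearly dependent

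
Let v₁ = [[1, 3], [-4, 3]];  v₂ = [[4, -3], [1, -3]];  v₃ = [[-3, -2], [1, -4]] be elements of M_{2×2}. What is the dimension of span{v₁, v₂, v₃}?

dim = 3

Use coordinates relative to {E₁₁, E₁₂, E₂₁, E₂₂}.
Form the matrix with v₁, v₂, v₃ as columns and reduce.
Exactly 3 pivots survive; hence the rank is 3.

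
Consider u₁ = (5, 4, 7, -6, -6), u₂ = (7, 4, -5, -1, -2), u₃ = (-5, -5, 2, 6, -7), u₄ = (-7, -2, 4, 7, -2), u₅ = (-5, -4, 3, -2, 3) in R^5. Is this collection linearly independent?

Place the vectors as rows of a 5×5 matrix and reduce to echelon form.
The reduction yields 5 nonzero rows, so the rank is 5.
Since rank = 5 (the number of vectors), the set is linearly independent.

linearly independent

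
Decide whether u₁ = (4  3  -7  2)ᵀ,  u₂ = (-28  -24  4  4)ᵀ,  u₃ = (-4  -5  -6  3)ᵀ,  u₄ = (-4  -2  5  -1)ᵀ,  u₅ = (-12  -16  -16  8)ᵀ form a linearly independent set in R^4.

There are 5 vectors in a 4-dimensional space, so they cannot be linearly independent.

linearly dependent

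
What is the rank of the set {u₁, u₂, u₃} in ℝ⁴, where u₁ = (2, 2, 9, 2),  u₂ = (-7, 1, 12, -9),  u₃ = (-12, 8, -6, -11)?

rank 3

Row-reduce the 3×4 matrix with these as rows.
Exactly 3 pivots survive; hence the rank is 3.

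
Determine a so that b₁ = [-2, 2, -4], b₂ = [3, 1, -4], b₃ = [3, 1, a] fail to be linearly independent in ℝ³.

a = -4

The vectors are dependent exactly when the determinant of the matrix with rows b₁, b₂, b₃ vanishes.
Cofactor expansion gives det = -8*a - 32.
This vanishes exactly when a = -4.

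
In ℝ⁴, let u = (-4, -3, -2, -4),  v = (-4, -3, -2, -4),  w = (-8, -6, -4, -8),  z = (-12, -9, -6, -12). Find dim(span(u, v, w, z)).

1

Put the 4×4 matrix [u|v|w|z] into echelon form.
Reduction leaves 1 leading entry, giving rank 1.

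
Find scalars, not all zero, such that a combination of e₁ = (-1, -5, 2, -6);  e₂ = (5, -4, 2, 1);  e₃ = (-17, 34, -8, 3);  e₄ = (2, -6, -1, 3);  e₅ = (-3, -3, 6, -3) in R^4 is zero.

2e₁ + 3e₂ + e₃ + 2e₄ = 0

Row-reduce the matrix with e₁, e₂, e₃, e₄, e₅ as columns; the null space gives the coefficients.
One solution (up to scaling) is (2, 3, 1, 2, 0).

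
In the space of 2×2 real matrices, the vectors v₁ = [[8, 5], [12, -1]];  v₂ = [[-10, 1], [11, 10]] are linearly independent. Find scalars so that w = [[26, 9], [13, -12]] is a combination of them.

w = 2v₁ - v₂

Identify each element with its coordinate vector in ℝ⁴ via {E₁₁, E₁₂, E₂₁, E₂₂}.
Solve the system with v₁, v₂ as columns and w as the right-hand side.
Row-reducing the augmented matrix gives the unique coefficients (c₁, c₂) = (2, -1).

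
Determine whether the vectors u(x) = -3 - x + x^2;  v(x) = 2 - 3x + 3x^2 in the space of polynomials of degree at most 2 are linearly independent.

Write each element as a coordinate vector in ℝ³ using {1, x, x^2}.
Place the vectors as rows of a 2×3 matrix and reduce to echelon form.
The reduction yields 2 nonzero rows, so the rank is 2.
Since rank = 2 (the number of vectors), the set is linearly independent.

linearly independent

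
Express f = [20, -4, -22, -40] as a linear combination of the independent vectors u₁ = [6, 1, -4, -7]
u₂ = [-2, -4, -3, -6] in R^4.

Set up the augmented matrix [u₁ | u₂ | f] and row-reduce.
Back-substitution yields (α₁, α₂) = (4, 2).

f = 4u₁ + 2u₂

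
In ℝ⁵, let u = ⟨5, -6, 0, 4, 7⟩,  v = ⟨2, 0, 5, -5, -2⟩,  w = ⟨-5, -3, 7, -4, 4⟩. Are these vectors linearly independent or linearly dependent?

Row-reduce the matrix whose columns are u, v, w.
The reduction yields 3 nonzero rows, so the rank is 3.
Since rank = 3 (the number of vectors), the set is linearly independent.

linearly independent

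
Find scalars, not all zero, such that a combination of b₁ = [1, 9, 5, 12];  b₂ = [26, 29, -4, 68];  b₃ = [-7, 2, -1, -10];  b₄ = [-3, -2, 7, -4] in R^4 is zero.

Set up α₁b₁ + … + α₄b₄ = 0 and solve the homogeneous system.
The free variable yields coefficients (3, -1, -2, -3) (any nonzero multiple also works).

3b₁ - b₂ - 2b₃ - 3b₄ = 0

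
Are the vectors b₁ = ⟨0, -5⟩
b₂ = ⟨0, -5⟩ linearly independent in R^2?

linearly dependent

Two of the vectors are equal, giving an immediate dependence.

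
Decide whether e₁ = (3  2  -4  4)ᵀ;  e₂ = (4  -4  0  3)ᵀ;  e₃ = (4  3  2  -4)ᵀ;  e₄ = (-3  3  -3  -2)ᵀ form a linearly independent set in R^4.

Place the vectors as rows of a 4×4 matrix and reduce to echelon form.
The reduction yields 4 nonzero rows, so the rank is 4.
Since rank = 4 (the number of vectors), the set is linearly independent.

linearly independent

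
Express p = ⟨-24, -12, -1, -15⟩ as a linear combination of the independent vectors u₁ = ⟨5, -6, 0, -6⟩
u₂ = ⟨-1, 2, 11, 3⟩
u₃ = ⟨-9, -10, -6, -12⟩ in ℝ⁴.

p = -u₁ + u₂ + 2u₃

Write p = α₁u₁ + … + α₃u₃ and equate components.
Back-substitution yields (α₁, α₂, α₃) = (-1, 1, 2).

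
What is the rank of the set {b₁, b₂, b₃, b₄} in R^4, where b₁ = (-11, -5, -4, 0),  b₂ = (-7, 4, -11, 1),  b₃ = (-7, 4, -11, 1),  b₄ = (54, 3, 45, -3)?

Apply Gaussian elimination to the matrix whose rows are b₁, b₂, b₃, b₄.
The echelon form has 2 nonzero rows, so the rank is 2.

rank 2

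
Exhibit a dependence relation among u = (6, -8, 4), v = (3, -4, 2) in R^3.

u - 2v = 0

Solve the homogeneous system with u, v as columns by row-reducing the coefficient matrix.
One solution (up to scaling) is (1, -2).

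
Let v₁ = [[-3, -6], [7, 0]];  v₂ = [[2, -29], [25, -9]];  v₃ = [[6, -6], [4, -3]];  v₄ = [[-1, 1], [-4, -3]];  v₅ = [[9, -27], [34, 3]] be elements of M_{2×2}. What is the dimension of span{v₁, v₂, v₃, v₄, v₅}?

dim = 3

Pass to coordinate vectors with respect to the basis {E₁₁, E₁₂, E₂₁, E₂₂}.
Form the matrix with v₁, v₂, v₃, v₄, v₅ as columns and reduce.
Exactly 3 pivots survive; hence the rank is 3.
(With 5 elements in a 4-dimensional space the rank is at most 4.)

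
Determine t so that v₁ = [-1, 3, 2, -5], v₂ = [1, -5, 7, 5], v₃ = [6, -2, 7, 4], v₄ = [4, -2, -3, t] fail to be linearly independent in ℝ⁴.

Place the vectors as rows of a 4×4 matrix; dependence ⇔ determinant zero.
Expanding, det = 182*t - 1040.
Setting this to zero gives t = 40/7.

t = 40/7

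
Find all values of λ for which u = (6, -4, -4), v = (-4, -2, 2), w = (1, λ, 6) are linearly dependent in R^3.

Dependence holds iff the 3×3 matrix [u v w] is singular.
Expanding, det = 4*λ - 184.
This vanishes exactly when λ = 46.

λ = 46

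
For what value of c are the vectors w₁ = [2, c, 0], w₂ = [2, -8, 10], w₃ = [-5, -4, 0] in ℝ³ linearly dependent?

c = 8/5

The set is linearly dependent precisely when det[w₁; w₂; w₃] = 0.
The determinant works out to 80 - 50*c.
Setting this to zero gives c = 8/5.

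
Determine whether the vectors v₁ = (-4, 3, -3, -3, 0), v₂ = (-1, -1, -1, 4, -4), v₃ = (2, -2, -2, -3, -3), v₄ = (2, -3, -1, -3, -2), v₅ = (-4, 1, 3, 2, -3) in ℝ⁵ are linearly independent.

linearly independent

Form the 5×5 matrix with these as columns; its determinant is -920.
A nonzero determinant means the columns are linearly independent.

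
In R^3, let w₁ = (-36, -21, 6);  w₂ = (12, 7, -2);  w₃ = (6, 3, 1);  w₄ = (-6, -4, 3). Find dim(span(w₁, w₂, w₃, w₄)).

2

Put the 3×4 matrix [w₁|w₂|w₃|w₄] into echelon form.
The echelon form has 2 nonzero rows, so the rank is 2.
(With 4 elements in a 3-dimensional space the rank is at most 3.)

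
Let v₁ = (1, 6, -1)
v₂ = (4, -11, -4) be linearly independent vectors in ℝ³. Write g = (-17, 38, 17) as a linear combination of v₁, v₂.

g = -v₁ - 4v₂

Since v₁, v₂ are independent, the coefficients expressing g are uniquely determined by a linear system.
Back-substitution yields (α₁, α₂) = (-1, -4).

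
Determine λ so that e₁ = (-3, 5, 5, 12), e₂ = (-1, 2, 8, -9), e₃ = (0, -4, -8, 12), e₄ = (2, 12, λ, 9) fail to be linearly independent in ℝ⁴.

λ = -29/12

Dependence holds iff the 4×4 matrix [e₁ e₂ e₃ e₄] is singular.
The determinant works out to -144*λ - 348.
This vanishes exactly when λ = -29/12.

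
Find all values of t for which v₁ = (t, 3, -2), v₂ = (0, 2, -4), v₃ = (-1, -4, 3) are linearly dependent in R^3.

t = 4/5

The vectors are dependent exactly when the determinant of the matrix with rows v₁, v₂, v₃ vanishes.
Expanding, det = 8 - 10*t.
This vanishes exactly when t = 4/5.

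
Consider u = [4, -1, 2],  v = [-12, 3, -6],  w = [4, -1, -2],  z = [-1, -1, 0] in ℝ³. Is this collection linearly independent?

linearly dependent

There are 4 vectors in a 3-dimensional space, so they cannot be linearly independent.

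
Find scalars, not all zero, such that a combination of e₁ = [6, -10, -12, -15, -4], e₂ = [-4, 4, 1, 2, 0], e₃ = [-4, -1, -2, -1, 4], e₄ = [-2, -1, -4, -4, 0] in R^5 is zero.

Solve the homogeneous system with e₁, e₂, e₃, e₄ as columns by row-reducing the coefficient matrix.
A generator of the null space is (1, 2, 1, -3).

e₁ + 2e₂ + e₃ - 3e₄ = 0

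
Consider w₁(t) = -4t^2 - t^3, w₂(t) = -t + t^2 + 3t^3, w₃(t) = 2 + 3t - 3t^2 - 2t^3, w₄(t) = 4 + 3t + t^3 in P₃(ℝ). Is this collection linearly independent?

Write each element as a coordinate vector in ℝ⁴ using {1, t, …, t^3}.
Form the 4×4 matrix with these as columns; its determinant is 38.
A nonzero determinant means the columns are linearly independent.

linearly independent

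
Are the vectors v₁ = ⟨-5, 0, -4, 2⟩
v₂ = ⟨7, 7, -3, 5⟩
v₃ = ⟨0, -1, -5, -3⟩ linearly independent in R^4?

Place the vectors as rows of a 3×4 matrix and reduce to echelon form.
The reduction yields 3 nonzero rows, so the rank is 3.
Since rank = 3 (the number of vectors), the set is linearly independent.

linearly independent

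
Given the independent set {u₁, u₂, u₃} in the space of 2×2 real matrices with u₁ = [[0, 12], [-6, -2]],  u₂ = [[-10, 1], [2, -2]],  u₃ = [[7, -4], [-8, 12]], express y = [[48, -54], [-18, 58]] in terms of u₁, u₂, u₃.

Work in coordinates with respect to the standard basis {E₁₁, E₁₂, E₂₁, E₂₂}.
Write y = a₁u₁ + … + a₃u₃ and equate components.
Row-reducing the augmented matrix gives the unique coefficients (a₁, a₂, a₃) = (-3, -2, 4).

y = -3u₁ - 2u₂ + 4u₃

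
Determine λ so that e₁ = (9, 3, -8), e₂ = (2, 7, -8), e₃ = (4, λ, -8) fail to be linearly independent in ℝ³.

Place the vectors as rows of a 3×3 matrix; dependence ⇔ determinant zero.
Expanding, det = 56*λ - 328.
Setting this to zero gives λ = 41/7.

λ = 41/7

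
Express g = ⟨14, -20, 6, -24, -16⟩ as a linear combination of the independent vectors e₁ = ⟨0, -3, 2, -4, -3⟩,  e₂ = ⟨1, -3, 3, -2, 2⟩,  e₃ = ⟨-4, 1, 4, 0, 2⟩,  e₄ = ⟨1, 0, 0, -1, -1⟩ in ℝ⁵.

g = 4e₁ + 2e₂ - 2e₃ + 4e₄

Since e₁, e₂, e₃, e₄ are independent, the coefficients expressing g are uniquely determined by a linear system.
The system has the unique solution (α₁, …, α₄) = (4, 2, -2, 4).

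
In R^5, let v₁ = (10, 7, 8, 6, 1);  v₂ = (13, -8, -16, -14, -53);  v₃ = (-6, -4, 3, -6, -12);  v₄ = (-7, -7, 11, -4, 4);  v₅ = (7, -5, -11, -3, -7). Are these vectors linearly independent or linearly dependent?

Place the vectors as rows of a 5×5 matrix and reduce to echelon form.
The reduction yields 4 nonzero rows, so the rank is 4.
Since rank 4 < 5, the set is linearly dependent.
Indeed v₁ - v₂ + 3v₃ - v₄ + 2v₅ = 0.

linearly dependent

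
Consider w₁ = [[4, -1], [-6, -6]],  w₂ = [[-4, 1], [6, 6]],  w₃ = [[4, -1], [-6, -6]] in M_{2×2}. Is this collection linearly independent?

linearly dependent

Take coordinates with respect to the standard basis {E₁₁, E₁₂, E₂₁, E₂₂}.
Place the vectors as rows of a 3×4 matrix and reduce to echelon form.
The reduction yields 1 nonzero row, so the rank is 1.
Since rank 1 < 3, the set is linearly dependent.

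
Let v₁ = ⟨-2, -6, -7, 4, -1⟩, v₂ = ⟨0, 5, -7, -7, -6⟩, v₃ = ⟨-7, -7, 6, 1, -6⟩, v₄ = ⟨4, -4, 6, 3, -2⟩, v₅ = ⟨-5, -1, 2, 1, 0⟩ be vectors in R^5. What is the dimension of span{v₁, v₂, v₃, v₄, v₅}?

Form the matrix with v₁, v₂, v₃, v₄, v₅ as columns and reduce.
Exactly 5 pivots survive; hence the rank is 5.

dim = 5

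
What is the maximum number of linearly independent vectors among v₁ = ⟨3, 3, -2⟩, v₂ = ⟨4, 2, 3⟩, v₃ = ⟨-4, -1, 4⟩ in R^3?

3

Put the 3×3 matrix [v₁|v₂|v₃] into echelon form.
There are 3 pivot columns, so rank = 3.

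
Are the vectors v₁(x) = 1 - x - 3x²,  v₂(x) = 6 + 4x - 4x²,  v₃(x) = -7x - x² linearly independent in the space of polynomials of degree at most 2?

Write each element as a coordinate vector in ℝ³ using {1, x, x²}.
Form the 3×3 matrix with these as columns; its determinant is 88.
A nonzero determinant means the columns are linearly independent.

linearly independent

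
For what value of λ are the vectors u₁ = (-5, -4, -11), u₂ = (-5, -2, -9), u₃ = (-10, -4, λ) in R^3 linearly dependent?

λ = -18

Place the vectors as rows of a 3×3 matrix; dependence ⇔ determinant zero.
Cofactor expansion gives det = -10*λ - 180.
Solving -10*λ - 180 = 0 yields λ = -18.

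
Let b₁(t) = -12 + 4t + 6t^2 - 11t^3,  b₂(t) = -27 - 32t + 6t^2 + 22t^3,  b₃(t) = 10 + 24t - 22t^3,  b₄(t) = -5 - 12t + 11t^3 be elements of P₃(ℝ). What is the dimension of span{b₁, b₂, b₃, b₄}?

Pass to coordinate vectors with respect to the basis {1, t, …, t^3}.
Row-reduce the 4×4 matrix with these as rows.
There are 2 pivot columns, so rank = 2.

dim = 2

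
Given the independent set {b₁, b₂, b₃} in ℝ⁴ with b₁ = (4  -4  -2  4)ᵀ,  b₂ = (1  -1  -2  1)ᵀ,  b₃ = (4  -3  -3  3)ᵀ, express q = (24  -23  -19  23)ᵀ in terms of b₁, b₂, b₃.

q = 4b₁ + 4b₂ + b₃

Write q = c₁b₁ + … + c₃b₃ and equate components.
The system has the unique solution (c₁, c₂, c₃) = (4, 4, 1).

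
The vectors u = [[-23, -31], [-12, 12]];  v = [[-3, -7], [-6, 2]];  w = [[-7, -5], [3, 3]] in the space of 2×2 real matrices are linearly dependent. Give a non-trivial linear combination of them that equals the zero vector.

Take coordinates with respect to {E₁₁, E₁₂, E₂₁, E₂₂}.
Row-reduce the matrix with u, v, w as columns; the null space gives the coefficients.
One solution (up to scaling) is (1, -3, -2).

u - 3v - 2w = 0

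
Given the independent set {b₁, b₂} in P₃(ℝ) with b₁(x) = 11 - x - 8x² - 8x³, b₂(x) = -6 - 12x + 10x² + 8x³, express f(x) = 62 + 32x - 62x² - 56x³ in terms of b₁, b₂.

Work in coordinates with respect to the standard basis {1, x, …, x³}.
Solve the system with b₁, b₂ as columns and f as the right-hand side.
Back-substitution yields (α₁, α₂) = (4, -3).

f = 4b₁ - 3b₂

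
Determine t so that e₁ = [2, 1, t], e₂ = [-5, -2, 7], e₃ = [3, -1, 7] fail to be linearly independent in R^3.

Place the vectors as rows of a 3×3 matrix; dependence ⇔ determinant zero.
Expanding, det = 11*t + 42.
Setting this to zero gives t = -42/11.

t = -42/11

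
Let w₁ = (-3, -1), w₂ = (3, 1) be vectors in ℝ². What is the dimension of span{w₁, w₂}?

dim = 1

Apply Gaussian elimination to the matrix whose rows are w₁, w₂.
There is 1 pivot column, so rank = 1.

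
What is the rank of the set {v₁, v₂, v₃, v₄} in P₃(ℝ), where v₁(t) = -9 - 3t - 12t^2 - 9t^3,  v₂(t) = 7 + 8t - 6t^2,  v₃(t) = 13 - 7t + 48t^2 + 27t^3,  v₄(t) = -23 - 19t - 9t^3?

Represent each element by its coordinate vector in ℝ⁴.
Put the 4×4 matrix [v₁|v₂|v₃|v₄] into echelon form.
Exactly 2 pivots survive; hence the rank is 2.

2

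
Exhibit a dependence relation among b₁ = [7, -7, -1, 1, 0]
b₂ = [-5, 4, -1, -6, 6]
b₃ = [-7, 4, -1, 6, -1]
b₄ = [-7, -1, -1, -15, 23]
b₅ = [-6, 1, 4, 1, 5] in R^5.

Write the vectors as columns of a matrix and find a nonzero vector in its null space.
One solution (up to scaling) is (2, 3, 0, -1, 1).

2b₁ + 3b₂ - b₄ + b₅ = 0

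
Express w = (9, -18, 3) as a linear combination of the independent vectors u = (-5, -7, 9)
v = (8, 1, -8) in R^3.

Write w = α₁u + α₂v and equate components.
Back-substitution yields (α₁, α₂) = (3, 3).

w = 3u + 3v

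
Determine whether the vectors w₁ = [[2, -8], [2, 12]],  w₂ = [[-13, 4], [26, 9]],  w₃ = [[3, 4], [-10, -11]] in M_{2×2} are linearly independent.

Write each element as a coordinate vector in ℝ⁴ using {E₁₁, E₁₂, E₂₁, E₂₂}.
Place the vectors as rows of a 3×4 matrix and reduce to echelon form.
The reduction yields 2 nonzero rows, so the rank is 2.
Since rank 2 < 3, the set is linearly dependent.
Indeed 2w₁ + w₂ + 3w₃ = 0.

linearly dependent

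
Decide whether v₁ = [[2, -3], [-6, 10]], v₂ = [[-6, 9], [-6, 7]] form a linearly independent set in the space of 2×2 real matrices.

Write each element as a coordinate vector in ℝ⁴ using {E₁₁, E₁₂, E₂₁, E₂₂}.
Place the vectors as rows of a 2×4 matrix and reduce to echelon form.
The reduction yields 2 nonzero rows, so the rank is 2.
Since rank = 2 (the number of vectors), the set is linearly independent.

linearly independent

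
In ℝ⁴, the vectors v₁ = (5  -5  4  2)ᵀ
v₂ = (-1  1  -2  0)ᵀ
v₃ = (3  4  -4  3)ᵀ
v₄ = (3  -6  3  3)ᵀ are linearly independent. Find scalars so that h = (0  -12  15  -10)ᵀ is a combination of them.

h = 4v₁ + 2v₂ - 3v₃ - 3v₄

Write h = a₁v₁ + … + a₄v₄ and equate components.
Row-reducing the augmented matrix gives the unique coefficients (a₁, …, a₄) = (4, 2, -3, -3).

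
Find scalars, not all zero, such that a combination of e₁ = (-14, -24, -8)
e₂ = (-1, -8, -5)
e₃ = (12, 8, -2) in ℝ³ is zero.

e₁ - 2e₂ + e₃ = 0

Write the vectors as columns of a matrix and find a nonzero vector in its null space.
One solution (up to scaling) is (1, -2, 1).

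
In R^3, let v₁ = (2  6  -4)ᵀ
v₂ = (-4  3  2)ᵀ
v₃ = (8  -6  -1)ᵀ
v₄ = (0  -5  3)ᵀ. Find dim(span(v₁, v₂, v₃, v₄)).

3

Put the 3×4 matrix [v₁|v₂|v₃|v₄] into echelon form.
Exactly 3 pivots survive; hence the rank is 3.
(With 4 elements in a 3-dimensional space the rank is at most 3.)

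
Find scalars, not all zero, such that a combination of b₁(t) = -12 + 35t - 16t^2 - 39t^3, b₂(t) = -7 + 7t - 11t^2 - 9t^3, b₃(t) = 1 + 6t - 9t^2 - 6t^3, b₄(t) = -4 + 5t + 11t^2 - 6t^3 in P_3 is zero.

b₁ - b₂ - 3b₃ - 2b₄ = 0

Write each element as a vector in ℝ⁴ using {1, t, …, t^3}.
Set up α₁b₁ + … + α₄b₄ = 0 and solve the homogeneous system.
A generator of the null space is (1, -1, -3, -2).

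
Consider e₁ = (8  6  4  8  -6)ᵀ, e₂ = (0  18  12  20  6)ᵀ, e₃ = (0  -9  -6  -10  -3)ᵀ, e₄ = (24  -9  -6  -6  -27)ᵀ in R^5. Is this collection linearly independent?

linearly dependent

Place the vectors as rows of a 4×5 matrix and reduce to echelon form.
The reduction yields 2 nonzero rows, so the rank is 2.
Since rank 2 < 4, the set is linearly dependent.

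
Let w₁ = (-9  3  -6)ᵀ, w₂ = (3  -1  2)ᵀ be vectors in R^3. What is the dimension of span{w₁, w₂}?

1

Row-reduce the 2×3 matrix with these as rows.
Exactly 1 pivot survives; hence the rank is 1.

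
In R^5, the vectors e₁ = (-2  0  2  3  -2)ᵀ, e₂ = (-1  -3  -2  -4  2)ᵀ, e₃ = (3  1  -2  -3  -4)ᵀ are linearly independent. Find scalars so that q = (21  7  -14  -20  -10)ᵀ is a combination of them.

q = -4e₁ - e₂ + 4e₃

Set up the augmented matrix [e₁ | e₂ | e₃ | q] and row-reduce.
The system has the unique solution (α₁, α₂, α₃) = (-4, -1, 4).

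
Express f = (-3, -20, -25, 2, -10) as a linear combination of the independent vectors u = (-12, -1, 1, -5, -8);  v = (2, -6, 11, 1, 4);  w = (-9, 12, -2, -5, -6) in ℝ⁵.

Since u, v, w are independent, the coefficients expressing f are uniquely determined by a linear system.
Back-substitution yields (α₁, α₂, α₃) = (2, -3, -3).

f = 2u - 3v - 3w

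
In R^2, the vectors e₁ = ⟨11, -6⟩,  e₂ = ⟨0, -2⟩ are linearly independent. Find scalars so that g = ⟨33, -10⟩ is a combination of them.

Write g = α₁e₁ + α₂e₂ and equate components.
The system has the unique solution (α₁, α₂) = (3, -4).

g = 3e₁ - 4e₂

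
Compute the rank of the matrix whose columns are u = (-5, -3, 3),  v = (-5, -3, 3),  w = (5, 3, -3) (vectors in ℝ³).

rank 1

Row-reduce the 3×3 matrix with these as rows.
The echelon form has 1 nonzero row, so the rank is 1.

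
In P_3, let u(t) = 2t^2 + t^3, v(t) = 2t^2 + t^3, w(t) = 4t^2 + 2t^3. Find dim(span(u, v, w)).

Use coordinates relative to {1, t, …, t^3}.
Put the 4×3 matrix [u|v|w] into echelon form.
Reduction leaves 1 leading entry, giving rank 1.

dim = 1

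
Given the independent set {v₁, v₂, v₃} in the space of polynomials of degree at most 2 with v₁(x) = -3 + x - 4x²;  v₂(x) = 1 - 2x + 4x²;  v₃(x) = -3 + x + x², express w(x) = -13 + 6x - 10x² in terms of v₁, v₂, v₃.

Identify each element with its coordinate vector in ℝ³ via {1, x, x²}.
Solve the system with v₁, v₂, v₃ as columns and w as the right-hand side.
Row-reducing the augmented matrix gives the unique coefficients (c₁, c₂, c₃) = (2, -1, 2).

w = 2v₁ - v₂ + 2v₃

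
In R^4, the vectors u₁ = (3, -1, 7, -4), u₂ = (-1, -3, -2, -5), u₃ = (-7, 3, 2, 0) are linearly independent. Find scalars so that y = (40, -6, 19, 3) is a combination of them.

y = 3u₁ - 3u₂ - 4u₃

Write y = α₁u₁ + … + α₃u₃ and equate components.
The system has the unique solution (α₁, α₂, α₃) = (3, -3, -4).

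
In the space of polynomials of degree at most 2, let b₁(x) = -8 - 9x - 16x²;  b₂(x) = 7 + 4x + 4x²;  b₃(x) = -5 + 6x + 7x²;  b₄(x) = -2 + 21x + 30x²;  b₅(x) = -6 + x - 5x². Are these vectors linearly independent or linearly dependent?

Take coordinates with respect to the standard basis {1, x, x²}.
There are 5 vectors in a 3-dimensional space, so they cannot be linearly independent.

linearly dependent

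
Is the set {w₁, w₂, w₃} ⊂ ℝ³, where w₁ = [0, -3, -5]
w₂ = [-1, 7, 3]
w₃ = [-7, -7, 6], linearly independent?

Row-reduce the matrix whose columns are w₁, w₂, w₃.
The reduction yields 3 nonzero rows, so the rank is 3.
Since rank = 3 (the number of vectors), the set is linearly independent.

linearly independent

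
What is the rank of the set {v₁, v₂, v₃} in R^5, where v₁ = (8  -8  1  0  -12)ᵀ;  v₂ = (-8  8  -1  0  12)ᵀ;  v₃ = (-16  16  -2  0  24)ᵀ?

Put the 5×3 matrix [v₁|v₂|v₃] into echelon form.
The echelon form has 1 nonzero row, so the rank is 1.

1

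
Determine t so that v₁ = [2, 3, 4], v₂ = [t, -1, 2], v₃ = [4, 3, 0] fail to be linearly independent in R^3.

t = -7/3

The vectors are dependent exactly when the determinant of the matrix with rows v₁, v₂, v₃ vanishes.
The determinant works out to 12*t + 28.
This vanishes exactly when t = -7/3.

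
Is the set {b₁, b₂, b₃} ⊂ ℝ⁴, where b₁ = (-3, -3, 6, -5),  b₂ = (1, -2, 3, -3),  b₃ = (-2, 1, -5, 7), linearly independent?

Row-reduce the matrix whose columns are b₁, b₂, b₃.
The reduction yields 3 nonzero rows, so the rank is 3.
Since rank = 3 (the number of vectors), the set is linearly independent.

linearly independent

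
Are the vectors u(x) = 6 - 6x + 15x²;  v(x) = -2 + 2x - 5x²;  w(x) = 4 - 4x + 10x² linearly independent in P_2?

linearly dependent

Write each element as a coordinate vector in ℝ³ using {1, x, x²}.
One vector is a scalar multiple of another, so the set is dependent.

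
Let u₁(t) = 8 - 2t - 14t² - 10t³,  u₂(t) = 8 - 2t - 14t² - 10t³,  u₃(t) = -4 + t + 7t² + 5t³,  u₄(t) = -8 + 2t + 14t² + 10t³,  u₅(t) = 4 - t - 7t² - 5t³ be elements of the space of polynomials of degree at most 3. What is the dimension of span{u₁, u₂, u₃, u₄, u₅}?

dim = 1

Represent each element by its coordinate vector in ℝ⁴.
Row-reduce the 5×4 matrix with these as rows.
There is 1 pivot column, so rank = 1.
(With 5 elements in a 4-dimensional space the rank is at most 4.)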